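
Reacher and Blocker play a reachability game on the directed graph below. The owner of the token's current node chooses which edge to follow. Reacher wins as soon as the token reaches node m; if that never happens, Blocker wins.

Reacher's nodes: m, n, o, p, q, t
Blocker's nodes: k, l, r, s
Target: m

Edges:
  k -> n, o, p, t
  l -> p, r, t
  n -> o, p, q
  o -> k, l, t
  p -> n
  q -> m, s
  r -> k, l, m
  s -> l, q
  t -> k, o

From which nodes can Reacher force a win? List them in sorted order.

m, n, p, q

A0 = {m}
A1: add {q} — q (Reacher) has q→m.
A2: add {n} — n (Reacher) has n→q.
A3: add {p} — p (Reacher) has p→n.
A4 = A3; e.g. k (Blocker) can still go to o. Fixed point.
Reacher's winning region = {m, n, p, q}.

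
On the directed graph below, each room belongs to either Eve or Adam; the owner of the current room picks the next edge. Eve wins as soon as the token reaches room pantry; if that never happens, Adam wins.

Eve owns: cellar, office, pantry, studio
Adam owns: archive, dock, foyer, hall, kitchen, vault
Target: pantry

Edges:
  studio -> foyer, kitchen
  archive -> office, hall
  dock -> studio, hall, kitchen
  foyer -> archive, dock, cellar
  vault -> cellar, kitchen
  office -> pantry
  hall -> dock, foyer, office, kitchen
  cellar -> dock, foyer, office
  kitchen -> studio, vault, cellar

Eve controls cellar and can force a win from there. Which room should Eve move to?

office

A0 = {pantry}
A1: add {office} — office (Eve) has office→pantry.
A2: add {cellar} — cellar (Eve) has cellar→office.
A3 = A2; e.g. studio (Eve) has no edge into A2. Fixed point.
From cellar, successor office is in the attractor (rank 1); the other successors dock, foyer are not.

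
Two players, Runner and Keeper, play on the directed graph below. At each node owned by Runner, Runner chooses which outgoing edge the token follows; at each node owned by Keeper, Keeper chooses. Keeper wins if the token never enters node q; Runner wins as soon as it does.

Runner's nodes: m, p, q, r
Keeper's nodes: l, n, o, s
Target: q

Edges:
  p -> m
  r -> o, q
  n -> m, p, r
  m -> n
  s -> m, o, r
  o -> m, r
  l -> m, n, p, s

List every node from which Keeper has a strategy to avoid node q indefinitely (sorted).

A0 = {q}
A1: add {r} — r (Runner) has r→q.
A2 = A1; e.g. l (Keeper) can still go to m. Fixed point.
Runner's attractor = {q, r}; Keeper avoids the target exactly from the complement.

l, m, n, o, p, s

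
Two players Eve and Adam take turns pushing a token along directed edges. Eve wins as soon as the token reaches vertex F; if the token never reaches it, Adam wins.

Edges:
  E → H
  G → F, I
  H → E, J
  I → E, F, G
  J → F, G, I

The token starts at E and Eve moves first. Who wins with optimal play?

Adam

Track states (vertex, player-to-move).
A0 = {(F,Eve), (F,Adam)}
A1: add {(G,Eve), (I,Eve), (J,Eve)}.
A2: add {(G,Adam), (J,Adam)}.
A3: add {(H,Eve)}.
A4: add {(E,Adam)}.
A5 = A4; e.g. (E,Eve) stays out. (E,Eve) never enters ⇒ Adam avoids the target.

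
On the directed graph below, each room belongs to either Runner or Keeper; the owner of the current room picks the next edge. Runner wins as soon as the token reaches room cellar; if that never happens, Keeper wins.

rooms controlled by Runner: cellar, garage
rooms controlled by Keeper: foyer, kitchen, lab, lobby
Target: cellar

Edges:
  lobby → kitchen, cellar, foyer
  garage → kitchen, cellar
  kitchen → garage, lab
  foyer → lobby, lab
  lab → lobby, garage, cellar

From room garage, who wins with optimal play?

Runner

A0 = {cellar}
A1: add {garage} — garage (Runner) has garage→cellar.
A2 = A1; e.g. lobby (Keeper) can still go to kitchen. Fixed point.
garage ∈ A1, so Runner can force the target.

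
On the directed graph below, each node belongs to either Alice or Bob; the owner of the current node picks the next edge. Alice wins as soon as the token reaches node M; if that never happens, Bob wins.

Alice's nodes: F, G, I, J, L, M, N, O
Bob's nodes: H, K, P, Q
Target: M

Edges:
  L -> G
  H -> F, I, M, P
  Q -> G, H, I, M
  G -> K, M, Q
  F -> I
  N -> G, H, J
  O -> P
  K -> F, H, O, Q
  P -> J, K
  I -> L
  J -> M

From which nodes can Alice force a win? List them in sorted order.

A0 = {M}
A1: add {G, J} — G (Alice) has G→M; J (Alice) has J→M.
A2: add {L, N} — L (Alice) has L→G; N (Alice) has N→G.
A3: add {I} — I (Alice) has I→L.
A4: add {F} — F (Alice) has F→I.
A5 = A4; e.g. H (Bob) can still go to P. Fixed point.
Alice's winning region = {F, G, I, J, L, M, N}.

F, G, I, J, L, M, N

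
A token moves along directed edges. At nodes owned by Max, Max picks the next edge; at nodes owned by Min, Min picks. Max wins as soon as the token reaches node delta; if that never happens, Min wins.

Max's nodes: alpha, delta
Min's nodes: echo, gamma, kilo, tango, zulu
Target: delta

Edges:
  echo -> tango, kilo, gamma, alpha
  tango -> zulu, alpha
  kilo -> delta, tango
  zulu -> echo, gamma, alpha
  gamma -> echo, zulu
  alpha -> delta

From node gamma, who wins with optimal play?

Min

A0 = {delta}
A1: add {alpha} — alpha (Max) has alpha→delta.
A2 = A1; e.g. echo (Min) can still go to tango. Fixed point.
gamma never enters the attractor, so Min can avoid the target forever.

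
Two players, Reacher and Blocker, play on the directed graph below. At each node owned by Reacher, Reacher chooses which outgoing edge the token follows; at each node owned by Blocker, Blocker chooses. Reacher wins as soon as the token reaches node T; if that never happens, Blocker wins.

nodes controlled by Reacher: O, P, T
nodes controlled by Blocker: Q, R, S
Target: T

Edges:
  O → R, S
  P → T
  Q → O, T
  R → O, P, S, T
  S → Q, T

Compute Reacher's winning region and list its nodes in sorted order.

A0 = {T}
A1: add {P} — P (Reacher) has P→T.
A2 = A1; e.g. O (Reacher) has no edge into A1. Fixed point.
Reacher's winning region = {P, T}.

P, T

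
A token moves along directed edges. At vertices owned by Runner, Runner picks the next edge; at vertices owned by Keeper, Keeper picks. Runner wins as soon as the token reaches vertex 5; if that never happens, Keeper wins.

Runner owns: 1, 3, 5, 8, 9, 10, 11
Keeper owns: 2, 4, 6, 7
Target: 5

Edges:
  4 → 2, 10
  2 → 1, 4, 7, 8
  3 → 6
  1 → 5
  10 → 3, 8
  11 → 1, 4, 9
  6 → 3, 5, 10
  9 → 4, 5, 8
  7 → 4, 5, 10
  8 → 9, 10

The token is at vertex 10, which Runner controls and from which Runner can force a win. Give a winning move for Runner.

A0 = {5}
A1: add {1, 9} — 1 (Runner) has 1→5; 9 (Runner) has 9→5.
A2: add {8, 11} — 8 (Runner) has 8→9; 11 (Runner) has 11→1.
A3: add {10} — 10 (Runner) has 10→8.
A4 = A3; e.g. 2 (Keeper) can still go to 4. Fixed point.
From 10, successor 8 is in the attractor (rank 2); the other successor 3 is not.

8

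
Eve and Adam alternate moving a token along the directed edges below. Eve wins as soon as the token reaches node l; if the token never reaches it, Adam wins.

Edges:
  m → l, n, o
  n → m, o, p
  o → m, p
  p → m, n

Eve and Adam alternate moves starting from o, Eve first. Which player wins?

Track states (vertex, player-to-move).
A0 = {(l,Eve), (l,Adam)}
A1: add {(m,Eve)}.
A2 = A1; e.g. (m,Adam) stays out. (o,Eve) never enters ⇒ Adam avoids the target.

Adam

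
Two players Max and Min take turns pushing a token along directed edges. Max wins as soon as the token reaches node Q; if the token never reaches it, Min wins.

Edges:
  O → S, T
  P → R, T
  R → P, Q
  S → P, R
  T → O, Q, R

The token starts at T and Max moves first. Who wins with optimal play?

Track states (vertex, player-to-move).
A0 = {(Q,Max), (Q,Min)}
A1: add {(R,Max), (T,Max)}.
(T,Max) ∈ A1 ⇒ Max forces the target.

Max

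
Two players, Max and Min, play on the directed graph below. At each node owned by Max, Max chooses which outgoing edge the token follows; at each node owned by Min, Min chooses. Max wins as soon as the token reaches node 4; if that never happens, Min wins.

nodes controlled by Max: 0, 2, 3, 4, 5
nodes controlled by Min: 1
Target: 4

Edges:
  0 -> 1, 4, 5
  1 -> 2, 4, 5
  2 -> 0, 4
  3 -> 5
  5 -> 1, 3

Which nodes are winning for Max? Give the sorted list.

A0 = {4}
A1: add {0, 2} — 0 (Max) has 0→4; 2 (Max) has 2→4.
A2 = A1; e.g. 1 (Min) can still go to 5. Fixed point.
Max's winning region = {0, 2, 4}.

0, 2, 4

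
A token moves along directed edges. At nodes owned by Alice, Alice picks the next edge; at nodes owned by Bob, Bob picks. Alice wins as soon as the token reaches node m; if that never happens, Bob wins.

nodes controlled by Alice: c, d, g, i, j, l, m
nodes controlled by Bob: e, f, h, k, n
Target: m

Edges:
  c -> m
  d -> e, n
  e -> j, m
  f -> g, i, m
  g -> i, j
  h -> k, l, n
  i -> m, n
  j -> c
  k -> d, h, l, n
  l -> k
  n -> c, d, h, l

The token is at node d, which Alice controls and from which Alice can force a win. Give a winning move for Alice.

e

A0 = {m}
A1: add {c, i} — c (Alice) has c→m; i (Alice) has i→m.
A2: add {g, j} — g (Alice) has g→i; j (Alice) has j→c.
A3: add {e, f} — e (Bob): all of {j, m} already in; f (Bob): all of {g, i, m} already in.
A4: add {d} — d (Alice) has d→e.
A5 = A4; e.g. h (Bob) can still go to k. Fixed point.
From d, successor e is in the attractor (rank 3); the other successor n is not.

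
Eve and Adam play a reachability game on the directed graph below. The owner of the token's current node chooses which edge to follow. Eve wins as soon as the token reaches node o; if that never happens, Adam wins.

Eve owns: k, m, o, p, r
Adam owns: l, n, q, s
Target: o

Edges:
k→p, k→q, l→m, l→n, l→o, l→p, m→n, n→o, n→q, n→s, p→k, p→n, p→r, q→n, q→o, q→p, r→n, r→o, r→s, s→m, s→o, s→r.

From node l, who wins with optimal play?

Adam

A0 = {o}
A1: add {r} — r (Eve) has r→o.
A2: add {p} — p (Eve) has p→r.
A3: add {k} — k (Eve) has k→p.
A4 = A3; e.g. l (Adam) can still go to m. Fixed point.
l never enters the attractor, so Adam can avoid the target forever.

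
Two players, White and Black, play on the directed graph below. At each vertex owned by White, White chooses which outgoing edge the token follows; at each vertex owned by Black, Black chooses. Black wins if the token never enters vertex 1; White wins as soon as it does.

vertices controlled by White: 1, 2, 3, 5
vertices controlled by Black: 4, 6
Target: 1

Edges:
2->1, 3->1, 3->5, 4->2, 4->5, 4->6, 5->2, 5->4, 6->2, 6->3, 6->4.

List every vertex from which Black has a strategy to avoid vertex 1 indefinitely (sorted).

A0 = {1}
A1: add {2, 3} — 2 (White) has 2→1; 3 (White) has 3→1.
A2: add {5} — 5 (White) has 5→2.
A3 = A2; e.g. 4 (Black) can still go to 6. Fixed point.
White's attractor = {1, 2, 3, 5}; Black avoids the target exactly from the complement.

4, 6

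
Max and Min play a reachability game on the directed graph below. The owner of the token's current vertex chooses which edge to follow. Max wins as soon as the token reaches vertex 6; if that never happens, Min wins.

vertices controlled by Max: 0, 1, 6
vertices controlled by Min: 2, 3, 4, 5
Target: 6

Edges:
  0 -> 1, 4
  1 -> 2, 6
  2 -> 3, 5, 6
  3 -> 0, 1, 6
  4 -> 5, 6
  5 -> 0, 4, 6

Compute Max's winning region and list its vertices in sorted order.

A0 = {6}
A1: add {1} — 1 (Max) has 1→6.
A2: add {0} — 0 (Max) has 0→1.
A3: add {3} — 3 (Min): all of {0, 1, 6} already in.
A4 = A3; e.g. 2 (Min) can still go to 5. Fixed point.
Max's winning region = {0, 1, 3, 6}.

0, 1, 3, 6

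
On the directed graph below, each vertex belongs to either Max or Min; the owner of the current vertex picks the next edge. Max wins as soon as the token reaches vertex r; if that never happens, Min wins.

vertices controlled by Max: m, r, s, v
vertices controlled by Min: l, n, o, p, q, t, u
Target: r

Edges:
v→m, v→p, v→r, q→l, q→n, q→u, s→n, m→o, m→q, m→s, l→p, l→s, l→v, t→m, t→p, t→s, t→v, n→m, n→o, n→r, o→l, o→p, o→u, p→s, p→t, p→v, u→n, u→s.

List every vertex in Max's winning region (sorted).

r, v

A0 = {r}
A1: add {v} — v (Max) has v→r.
A2 = A1; e.g. l (Min) can still go to p. Fixed point.
Max's winning region = {r, v}.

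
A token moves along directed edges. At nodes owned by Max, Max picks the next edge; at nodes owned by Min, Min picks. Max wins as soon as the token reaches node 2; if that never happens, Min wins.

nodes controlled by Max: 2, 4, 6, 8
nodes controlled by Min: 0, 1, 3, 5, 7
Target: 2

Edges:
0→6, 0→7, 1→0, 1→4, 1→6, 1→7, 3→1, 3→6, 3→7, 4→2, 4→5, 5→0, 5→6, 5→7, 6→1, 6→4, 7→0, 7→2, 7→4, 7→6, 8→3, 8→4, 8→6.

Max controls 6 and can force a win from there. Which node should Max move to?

A0 = {2}
A1: add {4} — 4 (Max) has 4→2.
A2: add {6, 8} — 6 (Max) has 6→4; 8 (Max) has 8→4.
A3 = A2; e.g. 0 (Min) can still go to 7. Fixed point.
From 6, successor 4 is in the attractor (rank 1); the other successor 1 is not.

4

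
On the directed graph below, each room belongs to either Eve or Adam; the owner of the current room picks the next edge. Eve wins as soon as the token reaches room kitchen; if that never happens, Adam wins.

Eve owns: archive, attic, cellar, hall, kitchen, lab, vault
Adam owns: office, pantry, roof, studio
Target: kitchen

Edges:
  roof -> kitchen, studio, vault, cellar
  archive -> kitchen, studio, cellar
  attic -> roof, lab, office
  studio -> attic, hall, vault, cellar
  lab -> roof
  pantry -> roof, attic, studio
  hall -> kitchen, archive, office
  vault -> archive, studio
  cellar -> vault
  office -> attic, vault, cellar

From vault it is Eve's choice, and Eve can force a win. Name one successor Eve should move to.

A0 = {kitchen}
A1: add {archive, hall} — archive (Eve) has archive→kitchen; hall (Eve) has hall→kitchen.
A2: add {vault} — vault (Eve) has vault→archive.
A3: add {cellar} — cellar (Eve) has cellar→vault.
A4 = A3; e.g. roof (Adam) can still go to studio. Fixed point.
From vault, successor archive is in the attractor (rank 1); the other successor studio is not.

archive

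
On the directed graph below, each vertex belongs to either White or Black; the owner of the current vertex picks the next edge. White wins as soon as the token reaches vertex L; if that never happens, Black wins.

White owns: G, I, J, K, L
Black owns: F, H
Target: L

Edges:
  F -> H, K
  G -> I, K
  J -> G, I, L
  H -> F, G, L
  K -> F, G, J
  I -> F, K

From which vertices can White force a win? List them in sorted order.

G, I, J, K, L

A0 = {L}
A1: add {J} — J (White) has J→L.
A2: add {K} — K (White) has K→J.
A3: add {G, I} — G (White) has G→K; I (White) has I→K.
A4 = A3; e.g. F (Black) can still go to H. Fixed point.
White's winning region = {G, I, J, K, L}.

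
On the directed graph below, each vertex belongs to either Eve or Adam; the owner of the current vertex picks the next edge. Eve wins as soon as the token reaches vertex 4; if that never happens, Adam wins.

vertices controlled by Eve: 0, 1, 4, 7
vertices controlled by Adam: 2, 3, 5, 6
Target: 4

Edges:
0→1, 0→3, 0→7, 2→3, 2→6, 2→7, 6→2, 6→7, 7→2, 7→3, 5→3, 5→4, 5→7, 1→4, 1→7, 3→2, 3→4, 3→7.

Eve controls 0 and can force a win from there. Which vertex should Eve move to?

1

A0 = {4}
A1: add {1} — 1 (Eve) has 1→4.
A2: add {0} — 0 (Eve) has 0→1.
A3 = A2; e.g. 2 (Adam) can still go to 3. Fixed point.
From 0, successor 1 is in the attractor (rank 1); the other successors 3, 7 are not.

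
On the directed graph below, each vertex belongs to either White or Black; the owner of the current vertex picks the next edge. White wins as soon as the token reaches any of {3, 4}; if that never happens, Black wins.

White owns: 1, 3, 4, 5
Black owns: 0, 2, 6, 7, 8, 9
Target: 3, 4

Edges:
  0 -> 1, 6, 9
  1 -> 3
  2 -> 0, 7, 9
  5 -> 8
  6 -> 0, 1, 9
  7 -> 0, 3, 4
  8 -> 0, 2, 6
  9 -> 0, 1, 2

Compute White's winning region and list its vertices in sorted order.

1, 3, 4

A0 = {3, 4}
A1: add {1} — 1 (White) has 1→3.
A2 = A1; e.g. 0 (Black) can still go to 6. Fixed point.
White's winning region = {1, 3, 4}.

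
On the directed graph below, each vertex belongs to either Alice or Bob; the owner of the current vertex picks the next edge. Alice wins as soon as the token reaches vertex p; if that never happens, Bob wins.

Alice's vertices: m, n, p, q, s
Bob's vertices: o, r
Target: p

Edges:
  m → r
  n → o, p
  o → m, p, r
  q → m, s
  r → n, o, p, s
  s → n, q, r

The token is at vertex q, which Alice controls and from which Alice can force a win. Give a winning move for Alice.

A0 = {p}
A1: add {n} — n (Alice) has n→p.
A2: add {s} — s (Alice) has s→n.
A3: add {q} — q (Alice) has q→s.
A4 = A3; e.g. m (Alice) has no edge into A3. Fixed point.
From q, successor s is in the attractor (rank 2); the other successor m is not.

s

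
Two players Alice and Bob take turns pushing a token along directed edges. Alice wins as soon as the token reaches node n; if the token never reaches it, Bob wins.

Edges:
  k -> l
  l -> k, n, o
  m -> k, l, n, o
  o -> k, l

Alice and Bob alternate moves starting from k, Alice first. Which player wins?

Track states (vertex, player-to-move).
A0 = {(n,Alice), (n,Bob)}
A1: add {(l,Alice), (m,Alice)}.
A2: add {(k,Bob)}.
A3: add {(o,Alice)}.
A4 = A3; e.g. (k,Alice) stays out. (k,Alice) never enters ⇒ Bob avoids the target.

Bob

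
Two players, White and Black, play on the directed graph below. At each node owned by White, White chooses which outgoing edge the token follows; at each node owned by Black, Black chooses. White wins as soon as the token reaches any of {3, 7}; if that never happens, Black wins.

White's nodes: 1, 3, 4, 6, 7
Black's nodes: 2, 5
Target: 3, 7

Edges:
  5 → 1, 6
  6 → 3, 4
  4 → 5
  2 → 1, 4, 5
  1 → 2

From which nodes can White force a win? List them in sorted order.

A0 = {3, 7}
A1: add {6} — 6 (White) has 6→3.
A2 = A1; e.g. 1 (White) has no edge into A1. Fixed point.
White's winning region = {3, 6, 7}.

3, 6, 7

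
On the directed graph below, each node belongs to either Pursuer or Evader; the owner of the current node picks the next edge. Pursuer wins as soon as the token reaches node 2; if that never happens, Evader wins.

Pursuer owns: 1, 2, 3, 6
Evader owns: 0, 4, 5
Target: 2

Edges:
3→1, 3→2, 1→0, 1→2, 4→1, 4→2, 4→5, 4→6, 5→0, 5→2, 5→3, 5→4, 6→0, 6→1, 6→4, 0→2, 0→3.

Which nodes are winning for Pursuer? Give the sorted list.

A0 = {2}
A1: add {1, 3} — 1 (Pursuer) has 1→2; 3 (Pursuer) has 3→2.
A2: add {0, 6} — 0 (Evader): all of {2, 3} already in; 6 (Pursuer) has 6→1.
A3 = A2; e.g. 4 (Evader) can still go to 5. Fixed point.
Pursuer's winning region = {0, 1, 2, 3, 6}.

0, 1, 2, 3, 6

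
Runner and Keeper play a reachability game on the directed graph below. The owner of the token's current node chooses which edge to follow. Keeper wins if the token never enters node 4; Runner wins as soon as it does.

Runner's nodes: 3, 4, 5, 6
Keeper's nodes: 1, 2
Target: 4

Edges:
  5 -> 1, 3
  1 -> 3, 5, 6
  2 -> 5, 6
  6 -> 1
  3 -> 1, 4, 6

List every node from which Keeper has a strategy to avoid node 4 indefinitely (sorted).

1, 2, 6

A0 = {4}
A1: add {3} — 3 (Runner) has 3→4.
A2: add {5} — 5 (Runner) has 5→3.
A3 = A2; e.g. 1 (Keeper) can still go to 6. Fixed point.
Runner's attractor = {3, 4, 5}; Keeper avoids the target exactly from the complement.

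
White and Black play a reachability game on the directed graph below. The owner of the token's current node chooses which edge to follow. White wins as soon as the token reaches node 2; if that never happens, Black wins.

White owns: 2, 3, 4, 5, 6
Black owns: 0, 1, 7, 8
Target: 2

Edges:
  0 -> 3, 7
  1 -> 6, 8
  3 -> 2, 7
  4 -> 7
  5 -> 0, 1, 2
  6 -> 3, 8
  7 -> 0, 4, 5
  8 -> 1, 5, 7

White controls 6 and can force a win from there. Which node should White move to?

3

A0 = {2}
A1: add {3, 5} — 3 (White) has 3→2; 5 (White) has 5→2.
A2: add {6} — 6 (White) has 6→3.
A3 = A2; e.g. 0 (Black) can still go to 7. Fixed point.
From 6, successor 3 is in the attractor (rank 1); the other successor 8 is not.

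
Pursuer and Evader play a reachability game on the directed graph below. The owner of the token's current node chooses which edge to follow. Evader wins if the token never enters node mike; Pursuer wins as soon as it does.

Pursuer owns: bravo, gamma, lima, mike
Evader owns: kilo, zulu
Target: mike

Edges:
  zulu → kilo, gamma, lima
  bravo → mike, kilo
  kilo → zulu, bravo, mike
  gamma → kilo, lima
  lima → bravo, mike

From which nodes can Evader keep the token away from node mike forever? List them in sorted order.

A0 = {mike}
A1: add {bravo, lima} — bravo (Pursuer) has bravo→mike; lima (Pursuer) has lima→mike.
A2: add {gamma} — gamma (Pursuer) has gamma→lima.
A3 = A2; e.g. zulu (Evader) can still go to kilo. Fixed point.
Pursuer's attractor = {bravo, gamma, lima, mike}; Evader avoids the target exactly from the complement.

kilo, zulu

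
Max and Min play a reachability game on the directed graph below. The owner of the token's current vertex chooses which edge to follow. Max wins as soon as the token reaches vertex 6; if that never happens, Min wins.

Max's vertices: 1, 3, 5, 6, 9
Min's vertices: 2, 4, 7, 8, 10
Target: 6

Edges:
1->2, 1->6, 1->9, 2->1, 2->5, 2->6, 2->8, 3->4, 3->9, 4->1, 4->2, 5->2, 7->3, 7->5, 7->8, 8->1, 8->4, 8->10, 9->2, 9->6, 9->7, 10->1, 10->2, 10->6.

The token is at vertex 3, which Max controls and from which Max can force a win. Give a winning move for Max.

9

A0 = {6}
A1: add {1, 9} — 1 (Max) has 1→6; 9 (Max) has 9→6.
A2: add {3} — 3 (Max) has 3→9.
A3 = A2; e.g. 2 (Min) can still go to 5. Fixed point.
From 3, successor 9 is in the attractor (rank 1); the other successor 4 is not.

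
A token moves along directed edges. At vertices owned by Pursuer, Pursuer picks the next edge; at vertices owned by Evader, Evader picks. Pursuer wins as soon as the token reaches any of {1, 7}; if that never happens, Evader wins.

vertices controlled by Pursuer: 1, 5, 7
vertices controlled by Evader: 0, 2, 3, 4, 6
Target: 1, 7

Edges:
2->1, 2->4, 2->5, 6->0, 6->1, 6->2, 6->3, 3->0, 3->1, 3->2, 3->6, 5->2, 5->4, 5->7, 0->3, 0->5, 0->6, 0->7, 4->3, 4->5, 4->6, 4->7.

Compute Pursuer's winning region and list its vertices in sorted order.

1, 5, 7

A0 = {1, 7}
A1: add {5} — 5 (Pursuer) has 5→7.
A2 = A1; e.g. 0 (Evader) can still go to 3. Fixed point.
Pursuer's winning region = {1, 5, 7}.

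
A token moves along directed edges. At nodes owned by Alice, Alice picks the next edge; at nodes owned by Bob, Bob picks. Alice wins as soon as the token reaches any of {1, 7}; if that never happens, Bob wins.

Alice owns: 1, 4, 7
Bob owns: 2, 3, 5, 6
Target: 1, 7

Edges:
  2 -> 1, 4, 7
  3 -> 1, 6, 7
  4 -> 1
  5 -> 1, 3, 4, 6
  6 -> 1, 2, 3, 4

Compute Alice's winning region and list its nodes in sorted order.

A0 = {1, 7}
A1: add {4} — 4 (Alice) has 4→1.
A2: add {2} — 2 (Bob): all of {1, 4, 7} already in.
A3 = A2; e.g. 3 (Bob) can still go to 6. Fixed point.
Alice's winning region = {1, 2, 4, 7}.

1, 2, 4, 7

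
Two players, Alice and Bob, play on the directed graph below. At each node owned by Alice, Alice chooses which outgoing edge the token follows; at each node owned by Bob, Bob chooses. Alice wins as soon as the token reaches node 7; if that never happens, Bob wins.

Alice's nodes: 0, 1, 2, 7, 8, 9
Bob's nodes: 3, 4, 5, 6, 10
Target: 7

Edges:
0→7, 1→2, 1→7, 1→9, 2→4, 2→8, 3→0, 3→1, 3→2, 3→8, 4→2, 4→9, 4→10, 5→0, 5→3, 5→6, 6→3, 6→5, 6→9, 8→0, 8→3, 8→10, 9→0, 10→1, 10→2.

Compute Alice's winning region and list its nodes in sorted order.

0, 1, 2, 3, 4, 7, 8, 9, 10

A0 = {7}
A1: add {0, 1} — 0 (Alice) has 0→7; 1 (Alice) has 1→7.
A2: add {8, 9} — 8 (Alice) has 8→0; 9 (Alice) has 9→0.
A3: add {2} — 2 (Alice) has 2→8.
A4: add {3, 10} — 3 (Bob): all of {0, 1, 2, 8} already in; 10 (Bob): all of {1, 2} already in.
A5: add {4} — 4 (Bob): all of {2, 9, 10} already in.
A6 = A5; e.g. 5 (Bob) can still go to 6. Fixed point.
Alice's winning region = {0, 1, 2, 3, 4, 7, 8, 9, 10}.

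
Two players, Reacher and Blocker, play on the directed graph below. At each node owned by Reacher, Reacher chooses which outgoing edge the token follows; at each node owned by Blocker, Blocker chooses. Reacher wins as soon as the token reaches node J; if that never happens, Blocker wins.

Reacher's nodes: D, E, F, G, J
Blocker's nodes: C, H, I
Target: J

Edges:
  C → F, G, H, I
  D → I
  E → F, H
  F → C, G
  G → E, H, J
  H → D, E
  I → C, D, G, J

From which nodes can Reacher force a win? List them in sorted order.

E, F, G, J

A0 = {J}
A1: add {G} — G (Reacher) has G→J.
A2: add {F} — F (Reacher) has F→G.
A3: add {E} — E (Reacher) has E→F.
A4 = A3; e.g. C (Blocker) can still go to H. Fixed point.
Reacher's winning region = {E, F, G, J}.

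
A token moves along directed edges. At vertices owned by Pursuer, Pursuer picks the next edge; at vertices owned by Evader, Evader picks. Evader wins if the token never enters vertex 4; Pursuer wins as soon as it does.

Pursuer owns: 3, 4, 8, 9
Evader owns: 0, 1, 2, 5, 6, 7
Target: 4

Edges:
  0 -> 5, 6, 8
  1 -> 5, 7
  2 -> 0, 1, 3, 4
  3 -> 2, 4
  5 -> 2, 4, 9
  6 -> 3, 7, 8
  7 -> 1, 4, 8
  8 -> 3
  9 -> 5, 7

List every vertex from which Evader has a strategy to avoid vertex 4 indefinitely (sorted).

A0 = {4}
A1: add {3} — 3 (Pursuer) has 3→4.
A2: add {8} — 8 (Pursuer) has 8→3.
A3 = A2; e.g. 0 (Evader) can still go to 5. Fixed point.
Pursuer's attractor = {3, 4, 8}; Evader avoids the target exactly from the complement.

0, 1, 2, 5, 6, 7, 9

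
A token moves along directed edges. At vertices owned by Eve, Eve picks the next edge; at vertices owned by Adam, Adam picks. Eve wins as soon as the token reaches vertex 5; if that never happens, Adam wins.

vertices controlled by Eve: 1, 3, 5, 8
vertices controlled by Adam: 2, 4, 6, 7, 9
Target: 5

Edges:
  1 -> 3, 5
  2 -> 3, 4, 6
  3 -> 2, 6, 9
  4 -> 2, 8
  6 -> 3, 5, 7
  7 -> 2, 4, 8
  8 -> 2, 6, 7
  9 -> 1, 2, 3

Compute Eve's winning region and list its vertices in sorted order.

1, 5

A0 = {5}
A1: add {1} — 1 (Eve) has 1→5.
A2 = A1; e.g. 2 (Adam) can still go to 3. Fixed point.
Eve's winning region = {1, 5}.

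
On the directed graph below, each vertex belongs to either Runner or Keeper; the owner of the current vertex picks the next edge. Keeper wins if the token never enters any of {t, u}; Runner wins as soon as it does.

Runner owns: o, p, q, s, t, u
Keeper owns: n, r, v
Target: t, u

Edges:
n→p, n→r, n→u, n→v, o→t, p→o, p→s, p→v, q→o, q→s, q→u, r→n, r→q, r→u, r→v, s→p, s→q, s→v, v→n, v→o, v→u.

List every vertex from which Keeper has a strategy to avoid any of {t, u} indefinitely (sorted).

n, r, v

A0 = {t, u}
A1: add {o, q} — o (Runner) has o→t; q (Runner) has q→u.
A2: add {p, s} — p (Runner) has p→o; s (Runner) has s→q.
A3 = A2; e.g. n (Keeper) can still go to r. Fixed point.
Runner's attractor = {o, p, q, s, t, u}; Keeper avoids the target exactly from the complement.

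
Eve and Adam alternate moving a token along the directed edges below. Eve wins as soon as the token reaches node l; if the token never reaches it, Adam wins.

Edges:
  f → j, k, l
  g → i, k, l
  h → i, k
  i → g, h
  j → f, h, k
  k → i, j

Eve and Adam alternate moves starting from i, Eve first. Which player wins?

Adam

Track states (vertex, player-to-move).
A0 = {(l,Eve), (l,Adam)}
A1: add {(f,Eve), (g,Eve)}.
A2 = A1; e.g. (f,Adam) stays out. (i,Eve) never enters ⇒ Adam avoids the target.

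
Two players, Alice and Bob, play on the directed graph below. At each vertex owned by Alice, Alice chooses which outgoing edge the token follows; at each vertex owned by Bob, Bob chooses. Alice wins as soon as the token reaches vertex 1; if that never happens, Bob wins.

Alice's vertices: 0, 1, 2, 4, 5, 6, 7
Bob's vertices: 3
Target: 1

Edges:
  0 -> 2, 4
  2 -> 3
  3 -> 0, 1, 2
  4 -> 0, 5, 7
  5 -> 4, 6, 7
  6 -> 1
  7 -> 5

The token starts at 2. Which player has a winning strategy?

Bob

A0 = {1}
A1: add {6} — 6 (Alice) has 6→1.
A2: add {5} — 5 (Alice) has 5→6.
A3: add {4, 7} — 4 (Alice) has 4→5; 7 (Alice) has 7→5.
A4: add {0} — 0 (Alice) has 0→4.
A5 = A4; e.g. 2 (Alice) has no edge into A4. Fixed point.
2 never enters the attractor, so Bob can avoid the target forever.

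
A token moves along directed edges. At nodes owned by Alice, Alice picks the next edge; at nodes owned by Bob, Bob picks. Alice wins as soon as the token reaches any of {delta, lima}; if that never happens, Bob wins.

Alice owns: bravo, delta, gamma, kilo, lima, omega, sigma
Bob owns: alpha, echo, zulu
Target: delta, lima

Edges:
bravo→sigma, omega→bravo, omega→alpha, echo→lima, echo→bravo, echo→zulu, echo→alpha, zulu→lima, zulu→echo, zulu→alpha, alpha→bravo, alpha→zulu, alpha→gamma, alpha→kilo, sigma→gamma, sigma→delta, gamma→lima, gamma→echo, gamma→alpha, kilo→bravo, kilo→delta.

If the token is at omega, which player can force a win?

Alice

A0 = {delta, lima}
A1: add {gamma, kilo, sigma} — sigma (Alice) has sigma→delta; gamma (Alice) has gamma→lima; kilo (Alice) has kilo→delta.
A2: add {bravo} — bravo (Alice) has bravo→sigma.
A3: add {omega} — omega (Alice) has omega→bravo.
A4 = A3; e.g. echo (Bob) can still go to zulu. Fixed point.
omega ∈ A3, so Alice can force the target.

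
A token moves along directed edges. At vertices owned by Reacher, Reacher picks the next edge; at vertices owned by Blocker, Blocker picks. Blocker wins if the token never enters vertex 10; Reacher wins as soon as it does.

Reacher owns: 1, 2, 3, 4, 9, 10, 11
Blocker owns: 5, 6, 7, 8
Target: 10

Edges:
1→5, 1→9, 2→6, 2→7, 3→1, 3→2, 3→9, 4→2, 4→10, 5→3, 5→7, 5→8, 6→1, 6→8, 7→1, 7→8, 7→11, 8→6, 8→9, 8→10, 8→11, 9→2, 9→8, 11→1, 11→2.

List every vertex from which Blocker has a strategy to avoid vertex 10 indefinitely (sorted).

1, 2, 3, 5, 6, 7, 8, 9, 11

A0 = {10}
A1: add {4} — 4 (Reacher) has 4→10.
A2 = A1; e.g. 1 (Reacher) has no edge into A1. Fixed point.
Reacher's attractor = {4, 10}; Blocker avoids the target exactly from the complement.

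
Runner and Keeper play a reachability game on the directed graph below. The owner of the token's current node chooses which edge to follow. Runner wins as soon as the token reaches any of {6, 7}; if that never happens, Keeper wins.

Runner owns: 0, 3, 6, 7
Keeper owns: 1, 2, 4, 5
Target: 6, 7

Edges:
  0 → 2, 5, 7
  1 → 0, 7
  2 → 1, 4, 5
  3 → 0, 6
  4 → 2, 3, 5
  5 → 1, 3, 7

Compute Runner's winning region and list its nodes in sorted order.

A0 = {6, 7}
A1: add {0, 3} — 0 (Runner) has 0→7; 3 (Runner) has 3→6.
A2: add {1} — 1 (Keeper): all of {0, 7} already in.
A3: add {5} — 5 (Keeper): all of {1, 3, 7} already in.
A4 = A3; e.g. 2 (Keeper) can still go to 4. Fixed point.
Runner's winning region = {0, 1, 3, 5, 6, 7}.

0, 1, 3, 5, 6, 7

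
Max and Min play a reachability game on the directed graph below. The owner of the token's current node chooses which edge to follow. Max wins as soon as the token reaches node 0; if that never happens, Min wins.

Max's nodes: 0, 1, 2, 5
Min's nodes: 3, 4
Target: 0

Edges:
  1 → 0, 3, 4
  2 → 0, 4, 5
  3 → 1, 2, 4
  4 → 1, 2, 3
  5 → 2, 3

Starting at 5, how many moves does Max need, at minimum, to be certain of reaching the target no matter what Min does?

2

A0 = {0}
A1: add {1, 2} — 1 (Max) has 1→0; 2 (Max) has 2→0.
A2: add {5} — 5 (Max) has 5→2.
A3 = A2; e.g. 3 (Min) can still go to 4. Fixed point.
5 enters the attractor at level 2, so Max can force the target in 2 moves from there.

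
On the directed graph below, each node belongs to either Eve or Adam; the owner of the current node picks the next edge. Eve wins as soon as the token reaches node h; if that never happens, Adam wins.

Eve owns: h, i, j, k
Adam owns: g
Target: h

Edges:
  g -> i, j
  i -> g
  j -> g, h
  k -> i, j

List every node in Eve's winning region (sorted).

h, j, k

A0 = {h}
A1: add {j} — j (Eve) has j→h.
A2: add {k} — k (Eve) has k→j.
A3 = A2; e.g. g (Adam) can still go to i. Fixed point.
Eve's winning region = {h, j, k}.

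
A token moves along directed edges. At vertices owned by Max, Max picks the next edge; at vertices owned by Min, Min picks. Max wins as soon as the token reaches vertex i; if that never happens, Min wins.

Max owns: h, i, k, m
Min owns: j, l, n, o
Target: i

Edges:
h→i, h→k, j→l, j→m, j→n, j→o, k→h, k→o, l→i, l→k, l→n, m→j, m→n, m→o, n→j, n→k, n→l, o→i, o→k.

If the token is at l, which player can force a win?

Min

A0 = {i}
A1: add {h} — h (Max) has h→i.
A2: add {k} — k (Max) has k→h.
A3: add {o} — o (Min): all of {i, k} already in.
A4: add {m} — m (Max) has m→o.
A5 = A4; e.g. j (Min) can still go to l. Fixed point.
l never enters the attractor, so Min can avoid the target forever.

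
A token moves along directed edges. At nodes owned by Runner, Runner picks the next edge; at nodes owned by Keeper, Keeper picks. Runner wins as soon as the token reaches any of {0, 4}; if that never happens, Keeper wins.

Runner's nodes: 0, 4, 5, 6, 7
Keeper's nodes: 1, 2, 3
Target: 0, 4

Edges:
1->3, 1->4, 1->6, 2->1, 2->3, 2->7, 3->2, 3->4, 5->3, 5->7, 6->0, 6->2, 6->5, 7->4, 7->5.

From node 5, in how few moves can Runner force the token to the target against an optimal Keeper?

2

A0 = {0, 4}
A1: add {6, 7} — 6 (Runner) has 6→0; 7 (Runner) has 7→4.
A2: add {5} — 5 (Runner) has 5→7.
A3 = A2; e.g. 1 (Keeper) can still go to 3. Fixed point.
5 enters the attractor at level 2, so Runner can force the target in 2 moves from there.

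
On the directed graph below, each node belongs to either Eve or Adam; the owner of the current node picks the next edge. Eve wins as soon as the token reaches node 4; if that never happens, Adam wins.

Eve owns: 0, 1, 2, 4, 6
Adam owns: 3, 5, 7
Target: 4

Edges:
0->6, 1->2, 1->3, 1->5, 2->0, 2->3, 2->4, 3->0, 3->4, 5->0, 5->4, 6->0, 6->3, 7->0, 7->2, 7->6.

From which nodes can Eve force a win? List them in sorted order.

1, 2, 4

A0 = {4}
A1: add {2} — 2 (Eve) has 2→4.
A2: add {1} — 1 (Eve) has 1→2.
A3 = A2; e.g. 0 (Eve) has no edge into A2. Fixed point.
Eve's winning region = {1, 2, 4}.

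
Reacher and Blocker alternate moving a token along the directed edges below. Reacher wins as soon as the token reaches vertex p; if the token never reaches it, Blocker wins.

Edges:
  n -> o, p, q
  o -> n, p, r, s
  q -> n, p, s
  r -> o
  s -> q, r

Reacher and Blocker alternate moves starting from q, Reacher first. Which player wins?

Track states (vertex, player-to-move).
A0 = {(p,Reacher), (p,Blocker)}
A1: add {(n,Reacher), (o,Reacher), (q,Reacher)}.
(q,Reacher) ∈ A1 ⇒ Reacher forces the target.

Reacher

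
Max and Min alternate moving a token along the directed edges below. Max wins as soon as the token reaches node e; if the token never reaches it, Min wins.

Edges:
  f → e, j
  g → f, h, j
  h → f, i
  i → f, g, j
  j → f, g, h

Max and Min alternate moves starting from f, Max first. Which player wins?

Max

Track states (vertex, player-to-move).
A0 = {(e,Max), (e,Min)}
A1: add {(f,Max)}.
(f,Max) ∈ A1 ⇒ Max forces the target.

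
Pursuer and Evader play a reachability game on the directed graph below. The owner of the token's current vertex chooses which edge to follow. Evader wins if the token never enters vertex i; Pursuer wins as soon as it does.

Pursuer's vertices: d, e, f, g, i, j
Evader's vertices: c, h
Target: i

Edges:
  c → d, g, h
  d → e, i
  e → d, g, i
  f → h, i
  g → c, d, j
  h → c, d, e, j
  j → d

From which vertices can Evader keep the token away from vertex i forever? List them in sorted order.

A0 = {i}
A1: add {d, e, f} — d (Pursuer) has d→i; e (Pursuer) has e→i; f (Pursuer) has f→i.
A2: add {g, j} — g (Pursuer) has g→d; j (Pursuer) has j→d.
A3 = A2; e.g. c (Evader) can still go to h. Fixed point.
Pursuer's attractor = {d, e, f, g, i, j}; Evader avoids the target exactly from the complement.

c, h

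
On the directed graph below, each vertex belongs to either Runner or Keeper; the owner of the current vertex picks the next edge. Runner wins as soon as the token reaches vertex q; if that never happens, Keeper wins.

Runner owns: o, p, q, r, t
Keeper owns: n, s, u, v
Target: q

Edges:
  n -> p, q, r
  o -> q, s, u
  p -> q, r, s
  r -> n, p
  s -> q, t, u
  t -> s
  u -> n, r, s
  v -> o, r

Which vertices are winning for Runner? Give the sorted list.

n, o, p, q, r, v

A0 = {q}
A1: add {o, p} — o (Runner) has o→q; p (Runner) has p→q.
A2: add {r} — r (Runner) has r→p.
A3: add {n, v} — n (Keeper): all of {p, q, r} already in; v (Keeper): all of {o, r} already in.
A4 = A3; e.g. s (Keeper) can still go to t. Fixed point.
Runner's winning region = {n, o, p, q, r, v}.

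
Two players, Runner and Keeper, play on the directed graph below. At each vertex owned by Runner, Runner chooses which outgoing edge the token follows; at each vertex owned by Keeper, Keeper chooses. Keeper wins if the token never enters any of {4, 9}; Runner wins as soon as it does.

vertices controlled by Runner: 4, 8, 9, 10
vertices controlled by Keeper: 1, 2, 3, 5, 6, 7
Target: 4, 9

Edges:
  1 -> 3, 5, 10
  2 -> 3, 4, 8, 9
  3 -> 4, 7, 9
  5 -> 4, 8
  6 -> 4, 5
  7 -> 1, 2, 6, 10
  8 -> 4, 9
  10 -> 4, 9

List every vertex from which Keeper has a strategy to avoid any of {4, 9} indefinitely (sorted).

A0 = {4, 9}
A1: add {8, 10} — 8 (Runner) has 8→4; 10 (Runner) has 10→4.
A2: add {5} — 5 (Keeper): all of {4, 8} already in.
A3: add {6} — 6 (Keeper): all of {4, 5} already in.
A4 = A3; e.g. 1 (Keeper) can still go to 3. Fixed point.
Runner's attractor = {4, 5, 6, 8, 9, 10}; Keeper avoids the target exactly from the complement.

1, 2, 3, 7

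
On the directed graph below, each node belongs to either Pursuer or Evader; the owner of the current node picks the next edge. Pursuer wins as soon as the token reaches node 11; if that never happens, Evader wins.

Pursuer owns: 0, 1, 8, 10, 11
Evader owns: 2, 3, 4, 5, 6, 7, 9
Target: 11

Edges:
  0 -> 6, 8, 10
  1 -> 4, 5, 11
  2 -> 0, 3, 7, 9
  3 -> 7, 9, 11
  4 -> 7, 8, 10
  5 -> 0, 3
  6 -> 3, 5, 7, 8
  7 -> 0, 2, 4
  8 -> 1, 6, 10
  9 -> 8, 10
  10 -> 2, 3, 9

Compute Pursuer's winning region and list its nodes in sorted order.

0, 1, 8, 11

A0 = {11}
A1: add {1} — 1 (Pursuer) has 1→11.
A2: add {8} — 8 (Pursuer) has 8→1.
A3: add {0} — 0 (Pursuer) has 0→8.
A4 = A3; e.g. 2 (Evader) can still go to 3. Fixed point.
Pursuer's winning region = {0, 1, 8, 11}.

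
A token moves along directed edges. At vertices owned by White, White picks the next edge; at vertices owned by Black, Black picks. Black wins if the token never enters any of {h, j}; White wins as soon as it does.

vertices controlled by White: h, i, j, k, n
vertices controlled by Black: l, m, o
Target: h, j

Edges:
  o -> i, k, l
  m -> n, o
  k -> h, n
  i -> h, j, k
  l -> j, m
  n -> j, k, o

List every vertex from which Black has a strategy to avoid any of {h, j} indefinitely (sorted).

l, m, o

A0 = {h, j}
A1: add {i, k, n} — i (White) has i→h; k (White) has k→h; n (White) has n→j.
A2 = A1; e.g. l (Black) can still go to m. Fixed point.
White's attractor = {h, i, j, k, n}; Black avoids the target exactly from the complement.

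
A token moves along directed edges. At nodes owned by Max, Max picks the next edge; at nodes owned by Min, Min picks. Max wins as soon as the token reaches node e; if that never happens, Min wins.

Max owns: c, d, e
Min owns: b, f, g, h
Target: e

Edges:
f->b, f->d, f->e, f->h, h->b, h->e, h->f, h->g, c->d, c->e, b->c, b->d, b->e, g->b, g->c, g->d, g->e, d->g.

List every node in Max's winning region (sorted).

c, e

A0 = {e}
A1: add {c} — c (Max) has c→e.
A2 = A1; e.g. b (Min) can still go to d. Fixed point.
Max's winning region = {c, e}.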